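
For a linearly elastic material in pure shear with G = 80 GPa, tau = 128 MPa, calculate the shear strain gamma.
Model: a linearly elastic material in pure shear, so tau = G·gamma.
Solve for gamma: gamma = tau / G.
Convert to SI units:
  G = 80 GPa = 8 × 10¹⁰ Pa
  tau = 128 MPa = 1.28 × 10⁸ Pa
Substitute:
  gamma = (1.28 × 10⁸) / (8 × 10¹⁰)
  gamma = 0.0016
Final answer: gamma = 0.0016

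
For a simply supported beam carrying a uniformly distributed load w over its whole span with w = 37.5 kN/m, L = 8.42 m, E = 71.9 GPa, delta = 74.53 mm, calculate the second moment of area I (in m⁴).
Model: a simply supported beam carrying a uniformly distributed load w over its whole span, so delta = (5·w·L^4) / (384·E·I).
Solve for I: I = (5·w·L^4) / (384·delta·E).
Convert to SI units:
  w = 37.5 kN/m = 37500 N/m
  E = 71.9 GPa = 7.19 × 10¹⁰ Pa
  delta = 74.53 mm = 0.07453 m
Substitute:
  I = (5 × 37500 × 8.42^4) / (384 × 0.07453 × (7.19 × 10¹⁰))
  I = 0.000458 m⁴
Final answer: I = 0.000458 m⁴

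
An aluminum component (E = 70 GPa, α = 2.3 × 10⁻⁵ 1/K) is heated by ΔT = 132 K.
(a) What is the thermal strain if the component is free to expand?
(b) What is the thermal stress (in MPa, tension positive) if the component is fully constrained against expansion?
(a) Free thermal strain ε_th = α·ΔT = (2.3 × 10⁻⁵) × 132 = 0.003036
(b) Fully constrained, the expansion is suppressed, so σ = -E·α·ΔT. Convert E = 70 GPa = 7 × 10¹⁰ Pa.
  σ = -(7 × 10¹⁰) × (2.3 × 10⁻⁵) × 132 = -2.125 × 10⁸ Pa = -212.5 MPa (compressive)
Final answer: (a) ε_th = 0.003036, (b) σ = -212.5 MPa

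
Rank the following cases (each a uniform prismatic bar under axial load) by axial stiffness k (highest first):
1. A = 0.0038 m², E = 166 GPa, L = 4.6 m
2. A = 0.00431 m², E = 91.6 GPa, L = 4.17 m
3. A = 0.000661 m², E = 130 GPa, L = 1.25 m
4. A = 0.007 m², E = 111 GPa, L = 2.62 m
Model: a uniform prismatic bar under axial load, so k = (A·E) / L (SI units).
  Case 1: k = (0.0038 × (1.66 × 10¹¹)) / 4.6 = 1.371 × 10⁸ N/m = 137.1 MN/m
  Case 2: k = (0.00431 × (9.16 × 10¹⁰)) / 4.17 = 9.468 × 10⁷ N/m = 94.68 MN/m
  Case 3: k = (0.000661 × (1.3 × 10¹¹)) / 1.25 = 6.874 × 10⁷ N/m = 68.74 MN/m
  Case 4: k = (0.007 × (1.11 × 10¹¹)) / 2.62 = 2.966 × 10⁸ N/m = 296.6 MN/m
Ordering: 296.6 MN/m (case 4) > 137.1 MN/m (case 1) > 94.68 MN/m (case 2) > 68.74 MN/m (case 3)
Final answer: 4, 1, 2, 3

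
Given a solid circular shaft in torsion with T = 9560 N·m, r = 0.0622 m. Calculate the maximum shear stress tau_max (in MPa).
Model: a solid circular shaft in torsion, so tau_max = (2·T) / (π·r^3).
Substitute:
  tau_max = (2 × 9560) / (π × 0.0622^3)
  tau_max = 2.529 × 10⁷ Pa
Convert: tau_max = 2.529 × 10⁷ Pa = 25.29 MPa
Final answer: tau_max = 25.29 MPa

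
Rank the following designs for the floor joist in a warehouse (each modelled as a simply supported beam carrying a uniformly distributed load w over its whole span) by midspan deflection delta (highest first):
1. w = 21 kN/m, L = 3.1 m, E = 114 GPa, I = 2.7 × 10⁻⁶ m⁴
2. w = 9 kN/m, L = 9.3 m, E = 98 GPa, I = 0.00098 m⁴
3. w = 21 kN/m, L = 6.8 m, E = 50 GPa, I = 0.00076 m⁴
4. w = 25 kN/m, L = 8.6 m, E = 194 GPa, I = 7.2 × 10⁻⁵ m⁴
Model: a simply supported beam carrying a uniformly distributed load w over its whole span, so delta = (5·w·L^4) / (384·E·I) (SI units).
  Case 1: delta = (5 × 21000 × 3.1^4) / (384 × (1.14 × 10¹¹) × (2.7 × 10⁻⁶)) = 0.08204 m = 82.04 mm
  Case 2: delta = (5 × 9000 × 9.3^4) / (384 × (9.8 × 10¹⁰) × 0.00098) = 0.009128 m = 9.128 mm
  Case 3: delta = (5 × 21000 × 6.8^4) / (384 × (5 × 10¹⁰) × 0.00076) = 0.01539 m = 15.39 mm
  Case 4: delta = (5 × 25000 × 8.6^4) / (384 × (1.94 × 10¹¹) × (7.2 × 10⁻⁵)) = 0.1275 m = 127.5 mm
Ordering: 127.5 mm (case 4) > 82.04 mm (case 1) > 15.39 mm (case 3) > 9.128 mm (case 2)
Final answer: 4, 1, 3, 2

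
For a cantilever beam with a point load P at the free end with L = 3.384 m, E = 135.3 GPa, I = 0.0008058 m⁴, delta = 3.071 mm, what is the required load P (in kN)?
Model: a cantilever beam with a point load P at the free end, so delta = (P·L^3) / (3·E·I).
Solve for P: P = (3·delta·E·I) / L^3.
Convert to SI units:
  E = 135.3 GPa = 1.353 × 10¹¹ Pa
  delta = 3.071 mm = 0.003071 m
Substitute:
  P = (3 × 0.003071 × (1.353 × 10¹¹) × 0.0008058) / 3.384^3
  P = 25920 N
Convert: P = 25920 N = 25.92 kN
Final answer: P = 25.92 kN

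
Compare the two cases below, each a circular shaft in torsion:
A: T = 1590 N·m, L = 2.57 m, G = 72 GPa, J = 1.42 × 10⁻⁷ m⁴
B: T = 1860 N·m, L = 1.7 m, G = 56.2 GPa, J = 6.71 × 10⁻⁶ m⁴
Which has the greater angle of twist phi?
Model: a circular shaft in torsion, so phi = (T·L) / (G·J) (SI units).
  A: phi = (1590 × 2.57) / ((7.2 × 10¹⁰) × (1.42 × 10⁻⁷)) = 0.3997 rad = 22.9°
  B: phi = (1860 × 1.7) / ((5.62 × 10¹⁰) × (6.71 × 10⁻⁶)) = 0.008385 rad = 0.4804°
22.9° > 0.4804°, so A is larger.
Final answer: A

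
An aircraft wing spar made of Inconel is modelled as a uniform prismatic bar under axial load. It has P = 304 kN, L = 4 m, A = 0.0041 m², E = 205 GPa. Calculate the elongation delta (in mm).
Model: a uniform prismatic bar under axial load, so delta = (P·L) / (A·E).
Convert to SI units:
  P = 304 kN = 304000 N
  E = 205 GPa = 2.05 × 10¹¹ Pa
Substitute:
  delta = (304000 × 4) / (0.0041 × (2.05 × 10¹¹))
  delta = 0.001447 m
Convert: delta = 0.001447 m = 1.447 mm
Final answer: delta = 1.447 mm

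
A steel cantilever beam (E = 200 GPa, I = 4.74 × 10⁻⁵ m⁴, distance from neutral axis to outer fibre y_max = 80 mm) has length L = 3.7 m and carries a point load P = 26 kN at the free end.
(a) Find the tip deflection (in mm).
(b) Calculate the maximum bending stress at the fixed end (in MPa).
(a) Tip deflection of a cantilever with an end point load: δ = P·L^3 / (3·E·I). Convert P = 26 kN = 26000 N, E = 200 GPa = 2 × 10¹¹ Pa.
  δ = (26000 × 3.7^3) / (3 × (2 × 10¹¹) × (4.74 × 10⁻⁵)) = 0.04631 m = 46.31 mm
(b) Maximum bending moment at the fixed end: M = P·L = 26000 × 3.7 = 96200 N·m. Convert y_max = 80 mm = 0.08 m.
  σ = M·y_max / I = (96200 × 0.08) / (4.74 × 10⁻⁵) = 1.624 × 10⁸ Pa = 162.4 MPa
Final answer: (a) δ = 46.31 mm, (b) σ = 162.4 MPa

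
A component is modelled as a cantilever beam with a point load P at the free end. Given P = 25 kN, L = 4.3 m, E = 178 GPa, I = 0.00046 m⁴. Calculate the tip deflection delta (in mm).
Model: a cantilever beam with a point load P at the free end, so delta = (P·L^3) / (3·E·I).
Convert to SI units:
  P = 25 kN = 25000 N
  E = 178 GPa = 1.78 × 10¹¹ Pa
Substitute:
  delta = (25000 × 4.3^3) / (3 × (1.78 × 10¹¹) × 0.00046)
  delta = 0.008092 m
Convert: delta = 0.008092 m = 8.092 mm
Final answer: delta = 8.092 mm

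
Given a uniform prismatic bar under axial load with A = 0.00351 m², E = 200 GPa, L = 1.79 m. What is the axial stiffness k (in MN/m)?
Model: a uniform prismatic bar under axial load, so k = (A·E) / L.
Convert to SI units:
  E = 200 GPa = 2 × 10¹¹ Pa
Substitute:
  k = (0.00351 × (2 × 10¹¹)) / 1.79
  k = 3.922 × 10⁸ N/m
Convert: k = 3.922 × 10⁸ N/m = 392.2 MN/m
Final answer: k = 392.2 MN/m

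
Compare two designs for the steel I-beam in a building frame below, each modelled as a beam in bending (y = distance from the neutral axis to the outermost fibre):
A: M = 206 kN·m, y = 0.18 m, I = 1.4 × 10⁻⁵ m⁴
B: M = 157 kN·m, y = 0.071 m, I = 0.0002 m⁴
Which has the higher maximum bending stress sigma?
Model: a beam in bending (y = distance from the neutral axis to the outermost fibre), so sigma = (M·y) / I (SI units).
  A: sigma = (206000 × 0.18) / (1.4 × 10⁻⁵) = 2.649 × 10⁹ Pa = 2649 MPa
  B: sigma = (157000 × 0.071) / 0.0002 = 5.573 × 10⁷ Pa = 55.73 MPa
2649 MPa > 55.73 MPa, so A is larger.
Final answer: A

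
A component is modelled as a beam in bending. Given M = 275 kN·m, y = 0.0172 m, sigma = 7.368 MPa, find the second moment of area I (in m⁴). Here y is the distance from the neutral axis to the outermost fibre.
Model: a beam in bending, so sigma = (M·y) / I.
Solve for I: I = (M·y) / sigma.
Convert to SI units:
  M = 275 kN·m = 275000 N·m
  sigma = 7.368 MPa = 7.368 × 10⁶ Pa
Substitute:
  I = (275000 × 0.0172) / (7.368 × 10⁶)
  I = 0.000642 m⁴
Final answer: I = 0.000642 m⁴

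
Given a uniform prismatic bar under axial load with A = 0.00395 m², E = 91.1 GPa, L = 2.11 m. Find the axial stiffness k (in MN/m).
Model: a uniform prismatic bar under axial load, so k = (A·E) / L.
Convert to SI units:
  E = 91.1 GPa = 9.11 × 10¹⁰ Pa
Substitute:
  k = (0.00395 × (9.11 × 10¹⁰)) / 2.11
  k = 1.705 × 10⁸ N/m
Convert: k = 1.705 × 10⁸ N/m = 170.5 MN/m
Final answer: k = 170.5 MN/m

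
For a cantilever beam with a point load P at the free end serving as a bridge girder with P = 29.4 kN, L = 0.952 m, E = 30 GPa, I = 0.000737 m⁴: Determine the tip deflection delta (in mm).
Model: a cantilever beam with a point load P at the free end, so delta = (P·L^3) / (3·E·I).
Convert to SI units:
  P = 29.4 kN = 29400 N
  E = 30 GPa = 3 × 10¹⁰ Pa
Substitute:
  delta = (29400 × 0.952^3) / (3 × (3 × 10¹⁰) × 0.000737)
  delta = 0.0003824 m
Convert: delta = 0.0003824 m = 0.3824 mm
Final answer: delta = 0.3824 mm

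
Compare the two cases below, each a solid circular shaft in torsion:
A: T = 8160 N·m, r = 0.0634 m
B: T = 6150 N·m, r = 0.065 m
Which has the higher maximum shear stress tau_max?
Model: a solid circular shaft in torsion, so tau_max = (2·T) / (π·r^3) (SI units).
  A: tau_max = (2 × 8160) / (π × 0.0634^3) = 2.038 × 10⁷ Pa = 20.38 MPa
  B: tau_max = (2 × 6150) / (π × 0.065^3) = 1.426 × 10⁷ Pa = 14.26 MPa
20.38 MPa > 14.26 MPa, so A is larger.
Final answer: A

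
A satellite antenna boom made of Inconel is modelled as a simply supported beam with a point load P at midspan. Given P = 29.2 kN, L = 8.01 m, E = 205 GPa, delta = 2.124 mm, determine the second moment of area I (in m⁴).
Model: a simply supported beam with a point load P at midspan, so delta = (P·L^3) / (48·E·I).
Solve for I: I = (P·L^3) / (48·delta·E).
Convert to SI units:
  P = 29.2 kN = 29200 N
  E = 205 GPa = 2.05 × 10¹¹ Pa
  delta = 2.124 mm = 0.002124 m
Substitute:
  I = (29200 × 8.01^3) / (48 × 0.002124 × (2.05 × 10¹¹))
  I = 0.000718 m⁴
Final answer: I = 0.000718 m⁴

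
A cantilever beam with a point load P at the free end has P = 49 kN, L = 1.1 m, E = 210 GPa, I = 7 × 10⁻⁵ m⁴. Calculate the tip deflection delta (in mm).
Model: a cantilever beam with a point load P at the free end, so delta = (P·L^3) / (3·E·I).
Convert to SI units:
  P = 49 kN = 49000 N
  E = 210 GPa = 2.1 × 10¹¹ Pa
Substitute:
  delta = (49000 × 1.1^3) / (3 × (2.1 × 10¹¹) × (7 × 10⁻⁵))
  delta = 0.001479 m
Convert: delta = 0.001479 m = 1.479 mm
Final answer: delta = 1.479 mm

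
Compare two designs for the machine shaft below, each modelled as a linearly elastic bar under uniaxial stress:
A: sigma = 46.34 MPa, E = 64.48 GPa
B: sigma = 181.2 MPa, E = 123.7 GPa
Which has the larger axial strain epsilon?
Model: a linearly elastic bar under uniaxial stress, so epsilon = sigma / E (SI units).
  A: epsilon = (4.634 × 10⁷) / (6.448 × 10¹⁰) = 0.0007187
  B: epsilon = (1.812 × 10⁸) / (1.237 × 10¹¹) = 0.001465
0.001465 > 0.0007187, so B is larger.
Final answer: B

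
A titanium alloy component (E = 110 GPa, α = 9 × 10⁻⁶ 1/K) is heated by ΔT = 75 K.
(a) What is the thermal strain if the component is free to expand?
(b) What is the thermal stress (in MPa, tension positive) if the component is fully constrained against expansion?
(a) Free thermal strain ε_th = α·ΔT = (9 × 10⁻⁶) × 75 = 0.000675
(b) Fully constrained, the expansion is suppressed, so σ = -E·α·ΔT. Convert E = 110 GPa = 1.1 × 10¹¹ Pa.
  σ = -(1.1 × 10¹¹) × (9 × 10⁻⁶) × 75 = -7.425 × 10⁷ Pa = -74.25 MPa (compressive)
Final answer: (a) ε_th = 0.000675, (b) σ = -74.25 MPa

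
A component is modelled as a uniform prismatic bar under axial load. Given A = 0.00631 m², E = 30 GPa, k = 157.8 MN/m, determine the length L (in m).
Model: a uniform prismatic bar under axial load, so k = (A·E) / L.
Solve for L: L = (A·E) / k.
Convert to SI units:
  E = 30 GPa = 3 × 10¹⁰ Pa
  k = 157.8 MN/m = 1.578 × 10⁸ N/m
Substitute:
  L = (0.00631 × (3 × 10¹⁰)) / (1.578 × 10⁸)
  L = 1.2 m
Final answer: L = 1.2 m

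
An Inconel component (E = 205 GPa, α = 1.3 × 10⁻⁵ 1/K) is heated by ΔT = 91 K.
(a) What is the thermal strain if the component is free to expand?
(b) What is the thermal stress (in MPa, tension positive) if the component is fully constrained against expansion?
(a) Free thermal strain ε_th = α·ΔT = (1.3 × 10⁻⁵) × 91 = 0.001183
(b) Fully constrained, the expansion is suppressed, so σ = -E·α·ΔT. Convert E = 205 GPa = 2.05 × 10¹¹ Pa.
  σ = -(2.05 × 10¹¹) × (1.3 × 10⁻⁵) × 91 = -2.425 × 10⁸ Pa = -242.5 MPa (compressive)
Final answer: (a) ε_th = 0.001183, (b) σ = -242.5 MPa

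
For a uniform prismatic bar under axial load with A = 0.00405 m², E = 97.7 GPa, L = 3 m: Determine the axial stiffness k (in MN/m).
Model: a uniform prismatic bar under axial load, so k = (A·E) / L.
Convert to SI units:
  E = 97.7 GPa = 9.77 × 10¹⁰ Pa
Substitute:
  k = (0.00405 × (9.77 × 10¹⁰)) / 3
  k = 1.319 × 10⁸ N/m
Convert: k = 1.319 × 10⁸ N/m = 131.9 MN/m
Final answer: k = 131.9 MN/m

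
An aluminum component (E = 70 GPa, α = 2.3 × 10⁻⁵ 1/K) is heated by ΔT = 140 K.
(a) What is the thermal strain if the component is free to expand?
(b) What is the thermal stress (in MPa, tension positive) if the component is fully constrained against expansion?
(a) Free thermal strain ε_th = α·ΔT = (2.3 × 10⁻⁵) × 140 = 0.00322
(b) Fully constrained, the expansion is suppressed, so σ = -E·α·ΔT. Convert E = 70 GPa = 7 × 10¹⁰ Pa.
  σ = -(7 × 10¹⁰) × (2.3 × 10⁻⁵) × 140 = -2.254 × 10⁸ Pa = -225.4 MPa (compressive)
Final answer: (a) ε_th = 0.00322, (b) σ = -225.4 MPa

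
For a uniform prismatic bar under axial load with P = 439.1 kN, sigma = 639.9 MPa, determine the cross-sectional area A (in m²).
Model: a uniform prismatic bar under axial load, so sigma = P / A.
Solve for A: A = P / sigma.
Convert to SI units:
  P = 439.1 kN = 439100 N
  sigma = 639.9 MPa = 6.399 × 10⁸ Pa
Substitute:
  A = 439100 / (6.399 × 10⁸)
  A = 0.0006862 m²
Final answer: A = 0.0006862 m²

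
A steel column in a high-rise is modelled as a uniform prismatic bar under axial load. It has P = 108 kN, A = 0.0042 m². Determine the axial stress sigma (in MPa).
Model: a uniform prismatic bar under axial load, so sigma = P / A.
Convert to SI units:
  P = 108 kN = 108000 N
Substitute:
  sigma = 108000 / 0.0042
  sigma = 2.571 × 10⁷ Pa
Convert: sigma = 2.571 × 10⁷ Pa = 25.71 MPa
Final answer: sigma = 25.71 MPa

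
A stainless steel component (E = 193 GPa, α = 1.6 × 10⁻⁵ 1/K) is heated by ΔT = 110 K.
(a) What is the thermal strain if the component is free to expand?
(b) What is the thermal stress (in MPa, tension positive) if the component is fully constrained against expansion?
(a) Free thermal strain ε_th = α·ΔT = (1.6 × 10⁻⁵) × 110 = 0.00176
(b) Fully constrained, the expansion is suppressed, so σ = -E·α·ΔT. Convert E = 193 GPa = 1.93 × 10¹¹ Pa.
  σ = -(1.93 × 10¹¹) × (1.6 × 10⁻⁵) × 110 = -3.397 × 10⁸ Pa = -339.7 MPa (compressive)
Final answer: (a) ε_th = 0.00176, (b) σ = -339.7 MPa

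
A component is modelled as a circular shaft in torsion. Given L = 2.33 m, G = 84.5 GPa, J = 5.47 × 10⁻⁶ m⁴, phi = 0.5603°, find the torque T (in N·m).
Model: a circular shaft in torsion, so phi = (T·L) / (G·J).
Solve for T: T = (phi·G·J) / L.
Convert to SI units:
  G = 84.5 GPa = 8.45 × 10¹⁰ Pa
  phi = 0.5603° = 0.009779 rad
Substitute:
  T = (0.009779 × (8.45 × 10¹⁰) × (5.47 × 10⁻⁶)) / 2.33
  T = 1940 N·m
Final answer: T = 1940 N·m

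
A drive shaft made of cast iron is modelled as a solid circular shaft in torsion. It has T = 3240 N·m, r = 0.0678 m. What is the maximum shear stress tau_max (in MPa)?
Model: a solid circular shaft in torsion, so tau_max = (2·T) / (π·r^3).
Substitute:
  tau_max = (2 × 3240) / (π × 0.0678^3)
  tau_max = 6.618 × 10⁶ Pa
Convert: tau_max = 6.618 × 10⁶ Pa = 6.618 MPa
Final answer: tau_max = 6.618 MPa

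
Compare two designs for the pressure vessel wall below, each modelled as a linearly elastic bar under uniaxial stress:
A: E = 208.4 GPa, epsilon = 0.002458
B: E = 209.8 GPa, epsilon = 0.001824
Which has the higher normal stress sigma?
Model: a linearly elastic bar under uniaxial stress, so sigma = E·epsilon (SI units).
  A: sigma = (2.084 × 10¹¹) × 0.002458 = 5.122 × 10⁸ Pa = 512.2 MPa
  B: sigma = (2.098 × 10¹¹) × 0.001824 = 3.827 × 10⁸ Pa = 382.7 MPa
512.2 MPa > 382.7 MPa, so A is larger.
Final answer: A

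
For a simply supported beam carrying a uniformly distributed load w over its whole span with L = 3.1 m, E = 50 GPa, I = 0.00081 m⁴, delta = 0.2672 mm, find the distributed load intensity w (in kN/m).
Model: a simply supported beam carrying a uniformly distributed load w over its whole span, so delta = (5·w·L^4) / (384·E·I).
Solve for w: w = (384·delta·E·I) / (5·L^4).
Convert to SI units:
  E = 50 GPa = 5 × 10¹⁰ Pa
  delta = 0.2672 mm = 0.0002672 m
Substitute:
  w = (384 × 0.0002672 × (5 × 10¹⁰) × 0.00081) / (5 × 3.1^4)
  w = 8999 N/m
Convert: w = 8999 N/m = 8.999 kN/m
Final answer: w = 8.999 kN/m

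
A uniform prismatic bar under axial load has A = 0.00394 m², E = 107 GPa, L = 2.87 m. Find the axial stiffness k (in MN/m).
Model: a uniform prismatic bar under axial load, so k = (A·E) / L.
Convert to SI units:
  E = 107 GPa = 1.07 × 10¹¹ Pa
Substitute:
  k = (0.00394 × (1.07 × 10¹¹)) / 2.87
  k = 1.469 × 10⁸ N/m
Convert: k = 1.469 × 10⁸ N/m = 146.9 MN/m
Final answer: k = 146.9 MN/m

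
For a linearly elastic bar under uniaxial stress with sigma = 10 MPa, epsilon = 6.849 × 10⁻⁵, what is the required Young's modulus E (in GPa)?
Model: a linearly elastic bar under uniaxial stress, so epsilon = sigma / E.
Solve for E: E = sigma / epsilon.
Convert to SI units:
  sigma = 10 MPa = 1 × 10⁷ Pa
Substitute:
  E = (1 × 10⁷) / (6.849 × 10⁻⁵)
  E = 1.46 × 10¹¹ Pa
Convert: E = 1.46 × 10¹¹ Pa = 146 GPa
Final answer: E = 146 GPa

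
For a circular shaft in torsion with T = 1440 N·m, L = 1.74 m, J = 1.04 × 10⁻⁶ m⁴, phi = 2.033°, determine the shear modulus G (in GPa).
Model: a circular shaft in torsion, so phi = (T·L) / (G·J).
Solve for G: G = (T·L) / (phi·J).
Convert to SI units:
  phi = 2.033° = 0.03548 rad
Substitute:
  G = (1440 × 1.74) / (0.03548 × (1.04 × 10⁻⁶))
  G = 6.79 × 10¹⁰ Pa
Convert: G = 6.79 × 10¹⁰ Pa = 67.9 GPa
Final answer: G = 67.9 GPa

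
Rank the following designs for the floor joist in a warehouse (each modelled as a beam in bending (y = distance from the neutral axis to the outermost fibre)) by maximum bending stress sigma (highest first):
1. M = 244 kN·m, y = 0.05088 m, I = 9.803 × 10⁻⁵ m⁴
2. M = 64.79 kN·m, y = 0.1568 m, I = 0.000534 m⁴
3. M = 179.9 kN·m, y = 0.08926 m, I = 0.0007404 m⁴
Model: a beam in bending (y = distance from the neutral axis to the outermost fibre), so sigma = (M·y) / I (SI units).
  Case 1: sigma = (244000 × 0.05088) / (9.803 × 10⁻⁵) = 1.266 × 10⁸ Pa = 126.6 MPa
  Case 2: sigma = (64790 × 0.1568) / 0.000534 = 1.902 × 10⁷ Pa = 19.02 MPa
  Case 3: sigma = (179900 × 0.08926) / 0.0007404 = 2.169 × 10⁷ Pa = 21.69 MPa
Ordering: 126.6 MPa (case 1) > 21.69 MPa (case 3) > 19.02 MPa (case 2)
Final answer: 1, 3, 2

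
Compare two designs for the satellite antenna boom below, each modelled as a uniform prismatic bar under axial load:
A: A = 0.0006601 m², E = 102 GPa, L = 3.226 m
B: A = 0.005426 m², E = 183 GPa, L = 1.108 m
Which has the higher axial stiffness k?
Model: a uniform prismatic bar under axial load, so k = (A·E) / L (SI units).
  A: k = (0.0006601 × (1.02 × 10¹¹)) / 3.226 = 2.087 × 10⁷ N/m = 20.87 MN/m
  B: k = (0.005426 × (1.83 × 10¹¹)) / 1.108 = 8.962 × 10⁸ N/m = 896.2 MN/m
896.2 MN/m > 20.87 MN/m, so B is larger.
Final answer: B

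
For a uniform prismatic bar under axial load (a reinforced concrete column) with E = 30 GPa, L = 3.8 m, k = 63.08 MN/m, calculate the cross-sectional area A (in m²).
Model: a uniform prismatic bar under axial load, so k = (A·E) / L.
Solve for A: A = (k·L) / E.
Convert to SI units:
  E = 30 GPa = 3 × 10¹⁰ Pa
  k = 63.08 MN/m = 6.308 × 10⁷ N/m
Substitute:
  A = ((6.308 × 10⁷) × 3.8) / (3 × 10¹⁰)
  A = 0.00799 m²
Final answer: A = 0.00799 m²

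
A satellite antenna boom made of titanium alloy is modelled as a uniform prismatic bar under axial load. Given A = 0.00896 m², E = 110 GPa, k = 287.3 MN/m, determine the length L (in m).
Model: a uniform prismatic bar under axial load, so k = (A·E) / L.
Solve for L: L = (A·E) / k.
Convert to SI units:
  E = 110 GPa = 1.1 × 10¹¹ Pa
  k = 287.3 MN/m = 2.873 × 10⁸ N/m
Substitute:
  L = (0.00896 × (1.1 × 10¹¹)) / (2.873 × 10⁸)
  L = 3.431 m
Final answer: L = 3.431 m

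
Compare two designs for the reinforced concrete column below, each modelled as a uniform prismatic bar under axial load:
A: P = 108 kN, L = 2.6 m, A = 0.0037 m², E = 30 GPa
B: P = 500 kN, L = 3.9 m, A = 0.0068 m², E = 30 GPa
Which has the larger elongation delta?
Model: a uniform prismatic bar under axial load, so delta = (P·L) / (A·E) (SI units).
  A: delta = (108000 × 2.6) / (0.0037 × (3 × 10¹⁰)) = 0.00253 m = 2.53 mm
  B: delta = (500000 × 3.9) / (0.0068 × (3 × 10¹⁰)) = 0.009559 m = 9.559 mm
9.559 mm > 2.53 mm, so B is larger.
Final answer: B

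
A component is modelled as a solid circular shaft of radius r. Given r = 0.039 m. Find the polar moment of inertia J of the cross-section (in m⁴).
Model: a solid circular shaft of radius r, so J = (π·r^4) / 2.
Substitute:
  J = (π × 0.039^4) / 2
  J = 3.634 × 10⁻⁶ m⁴
Final answer: J = 3.634 × 10⁻⁶ m⁴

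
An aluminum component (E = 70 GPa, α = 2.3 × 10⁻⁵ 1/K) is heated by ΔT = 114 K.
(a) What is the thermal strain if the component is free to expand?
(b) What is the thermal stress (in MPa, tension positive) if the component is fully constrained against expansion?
(a) Free thermal strain ε_th = α·ΔT = (2.3 × 10⁻⁵) × 114 = 0.002622
(b) Fully constrained, the expansion is suppressed, so σ = -E·α·ΔT. Convert E = 70 GPa = 7 × 10¹⁰ Pa.
  σ = -(7 × 10¹⁰) × (2.3 × 10⁻⁵) × 114 = -1.835 × 10⁸ Pa = -183.5 MPa (compressive)
Final answer: (a) ε_th = 0.002622, (b) σ = -183.5 MPa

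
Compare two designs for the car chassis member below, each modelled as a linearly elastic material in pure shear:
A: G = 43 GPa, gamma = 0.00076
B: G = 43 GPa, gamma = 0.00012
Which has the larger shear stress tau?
Model: a linearly elastic material in pure shear, so tau = G·gamma (SI units).
  A: tau = (4.3 × 10¹⁰) × 0.00076 = 3.268 × 10⁷ Pa = 32.68 MPa
  B: tau = (4.3 × 10¹⁰) × 0.00012 = 5.16 × 10⁶ Pa = 5.16 MPa
32.68 MPa > 5.16 MPa, so A is larger.
Final answer: A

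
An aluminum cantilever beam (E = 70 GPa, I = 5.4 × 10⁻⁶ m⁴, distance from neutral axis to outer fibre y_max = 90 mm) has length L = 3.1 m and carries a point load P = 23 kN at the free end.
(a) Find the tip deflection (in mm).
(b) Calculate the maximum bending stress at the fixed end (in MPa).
(a) Tip deflection of a cantilever with an end point load: δ = P·L^3 / (3·E·I). Convert P = 23 kN = 23000 N, E = 70 GPa = 7 × 10¹⁰ Pa.
  δ = (23000 × 3.1^3) / (3 × (7 × 10¹⁰) × (5.4 × 10⁻⁶)) = 0.6042 m = 604.2 mm
(b) Maximum bending moment at the fixed end: M = P·L = 23000 × 3.1 = 71300 N·m. Convert y_max = 90 mm = 0.09 m.
  σ = M·y_max / I = (71300 × 0.09) / (5.4 × 10⁻⁶) = 1.188 × 10⁹ Pa = 1188 MPa
Final answer: (a) δ = 604.2 mm, (b) σ = 1188 MPa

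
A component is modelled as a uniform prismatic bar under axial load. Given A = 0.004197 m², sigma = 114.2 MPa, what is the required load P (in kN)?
Model: a uniform prismatic bar under axial load, so sigma = P / A.
Solve for P: P = sigma·A.
Convert to SI units:
  sigma = 114.2 MPa = 1.142 × 10⁸ Pa
Substitute:
  P = (1.142 × 10⁸) × 0.004197
  P = 479300 N
Convert: P = 479300 N = 479.3 kN
Final answer: P = 479.3 kN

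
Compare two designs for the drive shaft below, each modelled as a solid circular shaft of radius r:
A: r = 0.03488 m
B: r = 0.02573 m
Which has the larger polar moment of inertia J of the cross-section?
Model: a solid circular shaft of radius r, so J = (π·r^4) / 2 (SI units).
  A: J = (π × 0.03488^4) / 2 = 2.325 × 10⁻⁶ m⁴
  B: J = (π × 0.02573^4) / 2 = 6.885 × 10⁻⁷ m⁴
2.325 × 10⁻⁶ m⁴ > 6.885 × 10⁻⁷ m⁴, so A is larger.
Final answer: A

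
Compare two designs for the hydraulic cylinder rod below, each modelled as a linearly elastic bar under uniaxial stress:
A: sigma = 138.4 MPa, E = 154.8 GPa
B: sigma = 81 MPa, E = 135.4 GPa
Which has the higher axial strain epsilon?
Model: a linearly elastic bar under uniaxial stress, so epsilon = sigma / E (SI units).
  A: epsilon = (1.384 × 10⁸) / (1.548 × 10¹¹) = 0.0008941
  B: epsilon = (8.1 × 10⁷) / (1.354 × 10¹¹) = 0.0005982
0.0008941 > 0.0005982, so A is larger.
Final answer: A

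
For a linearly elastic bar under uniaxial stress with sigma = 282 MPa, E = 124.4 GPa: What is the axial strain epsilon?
Model: a linearly elastic bar under uniaxial stress, so epsilon = sigma / E.
Convert to SI units:
  sigma = 282 MPa = 2.82 × 10⁸ Pa
  E = 124.4 GPa = 1.244 × 10¹¹ Pa
Substitute:
  epsilon = (2.82 × 10⁸) / (1.244 × 10¹¹)
  epsilon = 0.002267
Final answer: epsilon = 0.002267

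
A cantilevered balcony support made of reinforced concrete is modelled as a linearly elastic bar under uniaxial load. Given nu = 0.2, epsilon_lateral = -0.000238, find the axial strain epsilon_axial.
Model: a linearly elastic bar under uniaxial load, so epsilon_lateral = -nu·epsilon_axial.
Solve for epsilon_axial: epsilon_axial = -epsilon_lateral / nu.
Substitute:
  epsilon_axial = -(-0.000238) / 0.2
  epsilon_axial = 0.00119
Final answer: epsilon_axial = 0.00119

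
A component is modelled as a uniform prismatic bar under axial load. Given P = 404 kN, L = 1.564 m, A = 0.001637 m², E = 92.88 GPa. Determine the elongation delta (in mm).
Model: a uniform prismatic bar under axial load, so delta = (P·L) / (A·E).
Convert to SI units:
  P = 404 kN = 404000 N
  E = 92.88 GPa = 9.288 × 10¹⁰ Pa
Substitute:
  delta = (404000 × 1.564) / (0.001637 × (9.288 × 10¹⁰))
  delta = 0.004156 m
Convert: delta = 0.004156 m = 4.156 mm
Final answer: delta = 4.156 mm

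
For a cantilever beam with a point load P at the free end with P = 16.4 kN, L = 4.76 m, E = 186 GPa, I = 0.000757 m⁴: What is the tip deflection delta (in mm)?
Model: a cantilever beam with a point load P at the free end, so delta = (P·L^3) / (3·E·I).
Convert to SI units:
  P = 16.4 kN = 16400 N
  E = 186 GPa = 1.86 × 10¹¹ Pa
Substitute:
  delta = (16400 × 4.76^3) / (3 × (1.86 × 10¹¹) × 0.000757)
  delta = 0.004187 m
Convert: delta = 0.004187 m = 4.187 mm
Final answer: delta = 4.187 mm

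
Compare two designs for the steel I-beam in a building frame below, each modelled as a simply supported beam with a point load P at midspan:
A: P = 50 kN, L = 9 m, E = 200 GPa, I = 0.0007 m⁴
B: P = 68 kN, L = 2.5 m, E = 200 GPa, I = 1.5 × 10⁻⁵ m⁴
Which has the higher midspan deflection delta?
Model: a simply supported beam with a point load P at midspan, so delta = (P·L^3) / (48·E·I) (SI units).
  A: delta = (50000 × 9^3) / (48 × (2 × 10¹¹) × 0.0007) = 0.005424 m = 5.424 mm
  B: delta = (68000 × 2.5^3) / (48 × (2 × 10¹¹) × (1.5 × 10⁻⁵)) = 0.007378 m = 7.378 mm
7.378 mm > 5.424 mm, so B is larger.
Final answer: B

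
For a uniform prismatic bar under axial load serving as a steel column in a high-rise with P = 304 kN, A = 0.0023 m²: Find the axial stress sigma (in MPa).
Model: a uniform prismatic bar under axial load, so sigma = P / A.
Convert to SI units:
  P = 304 kN = 304000 N
Substitute:
  sigma = 304000 / 0.0023
  sigma = 1.322 × 10⁸ Pa
Convert: sigma = 1.322 × 10⁸ Pa = 132.2 MPa
Final answer: sigma = 132.2 MPa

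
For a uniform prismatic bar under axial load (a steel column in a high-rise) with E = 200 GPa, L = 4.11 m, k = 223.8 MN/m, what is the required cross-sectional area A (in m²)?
Model: a uniform prismatic bar under axial load, so k = (A·E) / L.
Solve for A: A = (k·L) / E.
Convert to SI units:
  E = 200 GPa = 2 × 10¹¹ Pa
  k = 223.8 MN/m = 2.238 × 10⁸ N/m
Substitute:
  A = ((2.238 × 10⁸) × 4.11) / (2 × 10¹¹)
  A = 0.004599 m²
Final answer: A = 0.004599 m²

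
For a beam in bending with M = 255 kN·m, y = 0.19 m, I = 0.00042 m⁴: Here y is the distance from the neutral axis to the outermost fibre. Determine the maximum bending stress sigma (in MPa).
Model: a beam in bending, so sigma = (M·y) / I.
Convert to SI units:
  M = 255 kN·m = 255000 N·m
Substitute:
  sigma = (255000 × 0.19) / 0.00042
  sigma = 1.154 × 10⁸ Pa
Convert: sigma = 1.154 × 10⁸ Pa = 115.4 MPa
Final answer: sigma = 115.4 MPa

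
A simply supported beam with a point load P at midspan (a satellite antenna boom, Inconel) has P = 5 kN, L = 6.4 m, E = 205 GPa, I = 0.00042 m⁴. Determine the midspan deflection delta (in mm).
Model: a simply supported beam with a point load P at midspan, so delta = (P·L^3) / (48·E·I).
Convert to SI units:
  P = 5 kN = 5000 N
  E = 205 GPa = 2.05 × 10¹¹ Pa
Substitute:
  delta = (5000 × 6.4^3) / (48 × (2.05 × 10¹¹) × 0.00042)
  delta = 0.0003172 m
Convert: delta = 0.0003172 m = 0.3172 mm
Final answer: delta = 0.3172 mm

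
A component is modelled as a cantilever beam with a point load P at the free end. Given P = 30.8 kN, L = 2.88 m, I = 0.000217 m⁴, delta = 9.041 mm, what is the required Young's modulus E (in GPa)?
Model: a cantilever beam with a point load P at the free end, so delta = (P·L^3) / (3·E·I).
Solve for E: E = (P·L^3) / (3·delta·I).
Convert to SI units:
  P = 30.8 kN = 30800 N
  delta = 9.041 mm = 0.009041 m
Substitute:
  E = (30800 × 2.88^3) / (3 × 0.009041 × 0.000217)
  E = 1.25 × 10¹¹ Pa
Convert: E = 1.25 × 10¹¹ Pa = 125 GPa
Final answer: E = 125 GPa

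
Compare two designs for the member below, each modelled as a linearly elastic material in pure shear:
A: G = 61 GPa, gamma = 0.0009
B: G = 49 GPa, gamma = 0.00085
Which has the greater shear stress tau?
Model: a linearly elastic material in pure shear, so tau = G·gamma (SI units).
  A: tau = (6.1 × 10¹⁰) × 0.0009 = 5.49 × 10⁷ Pa = 54.9 MPa
  B: tau = (4.9 × 10¹⁰) × 0.00085 = 4.165 × 10⁷ Pa = 41.65 MPa
54.9 MPa > 41.65 MPa, so A is larger.
Final answer: A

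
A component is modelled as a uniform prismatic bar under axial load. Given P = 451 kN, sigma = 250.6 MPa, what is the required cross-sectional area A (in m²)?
Model: a uniform prismatic bar under axial load, so sigma = P / A.
Solve for A: A = P / sigma.
Convert to SI units:
  P = 451 kN = 451000 N
  sigma = 250.6 MPa = 2.506 × 10⁸ Pa
Substitute:
  A = 451000 / (2.506 × 10⁸)
  A = 0.0018 m²
Final answer: A = 0.0018 m²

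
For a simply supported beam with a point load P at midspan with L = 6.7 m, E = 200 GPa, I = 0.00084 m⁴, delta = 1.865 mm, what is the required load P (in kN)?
Model: a simply supported beam with a point load P at midspan, so delta = (P·L^3) / (48·E·I).
Solve for P: P = (48·delta·E·I) / L^3.
Convert to SI units:
  E = 200 GPa = 2 × 10¹¹ Pa
  delta = 1.865 mm = 0.001865 m
Substitute:
  P = (48 × 0.001865 × (2 × 10¹¹) × 0.00084) / 6.7^3
  P = 50000 N
Convert: P = 50000 N = 50 kN
Final answer: P = 50 kN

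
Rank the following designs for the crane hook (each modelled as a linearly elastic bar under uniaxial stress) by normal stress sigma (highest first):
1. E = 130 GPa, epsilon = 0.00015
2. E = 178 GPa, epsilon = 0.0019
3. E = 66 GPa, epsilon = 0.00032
Model: a linearly elastic bar under uniaxial stress, so sigma = E·epsilon (SI units).
  Case 1: sigma = (1.3 × 10¹¹) × 0.00015 = 1.95 × 10⁷ Pa = 19.5 MPa
  Case 2: sigma = (1.78 × 10¹¹) × 0.0019 = 3.382 × 10⁸ Pa = 338.2 MPa
  Case 3: sigma = (6.6 × 10¹⁰) × 0.00032 = 2.112 × 10⁷ Pa = 21.12 MPa
Ordering: 338.2 MPa (case 2) > 21.12 MPa (case 3) > 19.5 MPa (case 1)
Final answer: 2, 3, 1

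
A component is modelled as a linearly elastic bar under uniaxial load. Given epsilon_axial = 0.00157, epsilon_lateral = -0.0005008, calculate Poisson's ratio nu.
Model: a linearly elastic bar under uniaxial load, so epsilon_lateral = -nu·epsilon_axial.
Solve for nu: nu = -epsilon_lateral / epsilon_axial.
Substitute:
  nu = -(-0.0005008) / 0.00157
  nu = 0.319
Final answer: nu = 0.319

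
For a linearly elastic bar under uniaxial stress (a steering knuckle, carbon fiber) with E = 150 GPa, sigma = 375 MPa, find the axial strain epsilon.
Model: a linearly elastic bar under uniaxial stress, so sigma = E·epsilon.
Solve for epsilon: epsilon = sigma / E.
Convert to SI units:
  E = 150 GPa = 1.5 × 10¹¹ Pa
  sigma = 375 MPa = 3.75 × 10⁸ Pa
Substitute:
  epsilon = (3.75 × 10⁸) / (1.5 × 10¹¹)
  epsilon = 0.0025
Final answer: epsilon = 0.0025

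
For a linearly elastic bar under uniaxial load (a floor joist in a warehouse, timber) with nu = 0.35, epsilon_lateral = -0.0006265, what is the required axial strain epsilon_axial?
Model: a linearly elastic bar under uniaxial load, so epsilon_lateral = -nu·epsilon_axial.
Solve for epsilon_axial: epsilon_axial = -epsilon_lateral / nu.
Substitute:
  epsilon_axial = -(-0.0006265) / 0.35
  epsilon_axial = 0.00179
Final answer: epsilon_axial = 0.00179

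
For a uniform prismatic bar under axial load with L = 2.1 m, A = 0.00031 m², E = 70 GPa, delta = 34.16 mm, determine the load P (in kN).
Model: a uniform prismatic bar under axial load, so delta = (P·L) / (A·E).
Solve for P: P = (delta·A·E) / L.
Convert to SI units:
  E = 70 GPa = 7 × 10¹⁰ Pa
  delta = 34.16 mm = 0.03416 m
Substitute:
  P = (0.03416 × 0.00031 × (7 × 10¹⁰)) / 2.1
  P = 353000 N
Convert: P = 353000 N = 353 kN
Final answer: P = 353 kN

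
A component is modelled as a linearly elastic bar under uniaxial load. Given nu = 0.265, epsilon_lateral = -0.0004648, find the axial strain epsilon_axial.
Model: a linearly elastic bar under uniaxial load, so epsilon_lateral = -nu·epsilon_axial.
Solve for epsilon_axial: epsilon_axial = -epsilon_lateral / nu.
Substitute:
  epsilon_axial = -(-0.0004648) / 0.265
  epsilon_axial = 0.001754
Final answer: epsilon_axial = 0.001754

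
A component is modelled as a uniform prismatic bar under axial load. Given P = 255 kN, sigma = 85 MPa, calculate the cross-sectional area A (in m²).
Model: a uniform prismatic bar under axial load, so sigma = P / A.
Solve for A: A = P / sigma.
Convert to SI units:
  P = 255 kN = 255000 N
  sigma = 85 MPa = 8.5 × 10⁷ Pa
Substitute:
  A = 255000 / (8.5 × 10⁷)
  A = 0.003 m²
Final answer: A = 0.003 m²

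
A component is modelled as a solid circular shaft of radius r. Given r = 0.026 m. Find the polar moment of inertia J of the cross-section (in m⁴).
Model: a solid circular shaft of radius r, so J = (π·r^4) / 2.
Substitute:
  J = (π × 0.026^4) / 2
  J = 7.178 × 10⁻⁷ m⁴
Final answer: J = 7.178 × 10⁻⁷ m⁴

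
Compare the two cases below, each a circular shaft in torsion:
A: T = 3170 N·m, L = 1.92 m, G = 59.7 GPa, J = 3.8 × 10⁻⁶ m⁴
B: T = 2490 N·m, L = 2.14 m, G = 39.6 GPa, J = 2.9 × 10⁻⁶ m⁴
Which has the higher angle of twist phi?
Model: a circular shaft in torsion, so phi = (T·L) / (G·J) (SI units).
  A: phi = (3170 × 1.92) / ((5.97 × 10¹⁰) × (3.8 × 10⁻⁶)) = 0.02683 rad = 1.537°
  B: phi = (2490 × 2.14) / ((3.96 × 10¹⁰) × (2.9 × 10⁻⁶)) = 0.0464 rad = 2.659°
2.659° > 1.537°, so B is larger.
Final answer: B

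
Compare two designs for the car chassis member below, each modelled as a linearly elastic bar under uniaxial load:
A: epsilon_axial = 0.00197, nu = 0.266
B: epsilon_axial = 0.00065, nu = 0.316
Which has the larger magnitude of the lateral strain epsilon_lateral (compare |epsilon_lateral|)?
Model: a linearly elastic bar under uniaxial load, so epsilon_lateral = -nu·epsilon_axial (SI units).
  A: epsilon_lateral = -(0.266 × 0.00197) = -0.000524
  B: epsilon_lateral = -(0.316 × 0.00065) = -0.0002054
|epsilon_lateral|: A = 0.000524, B = 0.0002054, so A is larger in magnitude.
Final answer: A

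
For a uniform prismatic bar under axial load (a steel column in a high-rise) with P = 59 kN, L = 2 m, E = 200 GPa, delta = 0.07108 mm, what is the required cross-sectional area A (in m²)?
Model: a uniform prismatic bar under axial load, so delta = (P·L) / (A·E).
Solve for A: A = (P·L) / (delta·E).
Convert to SI units:
  P = 59 kN = 59000 N
  E = 200 GPa = 2 × 10¹¹ Pa
  delta = 0.07108 mm = 7.108 × 10⁻⁵ m
Substitute:
  A = (59000 × 2) / ((7.108 × 10⁻⁵) × (2 × 10¹¹))
  A = 0.008301 m²
Final answer: A = 0.008301 m²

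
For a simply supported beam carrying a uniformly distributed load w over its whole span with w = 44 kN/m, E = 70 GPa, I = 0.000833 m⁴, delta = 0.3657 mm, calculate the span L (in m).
Model: a simply supported beam carrying a uniformly distributed load w over its whole span, so delta = (5·w·L^4) / (384·E·I).
Solve for L: L = ((384·delta·E·I) / (5·w))^(1/4).
Convert to SI units:
  w = 44 kN/m = 44000 N/m
  E = 70 GPa = 7 × 10¹⁰ Pa
  delta = 0.3657 mm = 0.0003657 m
Substitute:
  L = ((384 × 0.0003657 × (7 × 10¹⁰) × 0.000833) / (5 × 44000))^(1/4)
  L = 2.47 m
Final answer: L = 2.47 m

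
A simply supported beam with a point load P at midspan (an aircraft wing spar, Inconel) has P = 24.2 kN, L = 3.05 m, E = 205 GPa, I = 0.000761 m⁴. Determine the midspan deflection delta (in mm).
Model: a simply supported beam with a point load P at midspan, so delta = (P·L^3) / (48·E·I).
Convert to SI units:
  P = 24.2 kN = 24200 N
  E = 205 GPa = 2.05 × 10¹¹ Pa
Substitute:
  delta = (24200 × 3.05^3) / (48 × (2.05 × 10¹¹) × 0.000761)
  delta = 9.169 × 10⁻⁵ m
Convert: delta = 9.169 × 10⁻⁵ m = 0.09169 mm
Final answer: delta = 0.09169 mm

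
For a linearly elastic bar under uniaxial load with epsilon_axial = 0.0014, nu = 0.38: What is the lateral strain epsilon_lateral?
Model: a linearly elastic bar under uniaxial load, so epsilon_lateral = -nu·epsilon_axial.
Substitute:
  epsilon_lateral = -(0.38 × 0.0014)
  epsilon_lateral = -0.000532
Final answer: epsilon_lateral = -0.000532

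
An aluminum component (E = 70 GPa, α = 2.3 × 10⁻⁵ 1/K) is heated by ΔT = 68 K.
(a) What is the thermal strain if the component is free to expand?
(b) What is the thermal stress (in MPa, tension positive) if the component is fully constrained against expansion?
(a) Free thermal strain ε_th = α·ΔT = (2.3 × 10⁻⁵) × 68 = 0.001564
(b) Fully constrained, the expansion is suppressed, so σ = -E·α·ΔT. Convert E = 70 GPa = 7 × 10¹⁰ Pa.
  σ = -(7 × 10¹⁰) × (2.3 × 10⁻⁵) × 68 = -1.095 × 10⁸ Pa = -109.5 MPa (compressive)
Final answer: (a) ε_th = 0.001564, (b) σ = -109.5 MPa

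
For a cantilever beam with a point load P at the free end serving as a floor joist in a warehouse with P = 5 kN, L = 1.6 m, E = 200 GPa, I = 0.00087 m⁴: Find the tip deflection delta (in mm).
Model: a cantilever beam with a point load P at the free end, so delta = (P·L^3) / (3·E·I).
Convert to SI units:
  P = 5 kN = 5000 N
  E = 200 GPa = 2 × 10¹¹ Pa
Substitute:
  delta = (5000 × 1.6^3) / (3 × (2 × 10¹¹) × 0.00087)
  delta = 3.923 × 10⁻⁵ m
Convert: delta = 3.923 × 10⁻⁵ m = 0.03923 mm
Final answer: delta = 0.03923 mm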